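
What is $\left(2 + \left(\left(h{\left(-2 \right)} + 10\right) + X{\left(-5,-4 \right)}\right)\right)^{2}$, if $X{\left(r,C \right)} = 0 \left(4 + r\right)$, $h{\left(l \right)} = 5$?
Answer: $289$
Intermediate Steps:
$X{\left(r,C \right)} = 0$
$\left(2 + \left(\left(h{\left(-2 \right)} + 10\right) + X{\left(-5,-4 \right)}\right)\right)^{2} = \left(2 + \left(\left(5 + 10\right) + 0\right)\right)^{2} = \left(2 + \left(15 + 0\right)\right)^{2} = \left(2 + 15\right)^{2} = 17^{2} = 289$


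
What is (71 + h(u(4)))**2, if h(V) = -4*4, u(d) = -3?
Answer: 3025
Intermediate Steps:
h(V) = -16
(71 + h(u(4)))**2 = (71 - 16)**2 = 55**2 = 3025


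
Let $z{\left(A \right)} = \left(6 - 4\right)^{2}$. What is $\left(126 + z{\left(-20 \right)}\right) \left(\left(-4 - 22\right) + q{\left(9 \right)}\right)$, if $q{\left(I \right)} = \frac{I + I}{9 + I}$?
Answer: $-3250$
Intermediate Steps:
$z{\left(A \right)} = 4$ ($z{\left(A \right)} = 2^{2} = 4$)
$q{\left(I \right)} = \frac{2 I}{9 + I}$
$\left(126 + z{\left(-20 \right)}\right) \left(\left(-4 - 22\right) + q{\left(9 \right)}\right) = \left(126 + 4\right) \left(\left(-4 - 22\right) + 2 \cdot 9 \frac{1}{9 + 9}\right) = 130 \left(\left(-4 - 22\right) + 2 \cdot 9 \cdot \frac{1}{18}\right) = 130 \left(-26 + 2 \cdot 9 \cdot \frac{1}{18}\right) = 130 \left(-26 + 1\right) = 130 \left(-25\right) = -3250$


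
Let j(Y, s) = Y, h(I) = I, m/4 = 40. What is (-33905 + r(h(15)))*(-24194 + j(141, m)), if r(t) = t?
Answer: 815156170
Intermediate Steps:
m = 160 (m = 4*40 = 160)
(-33905 + r(h(15)))*(-24194 + j(141, m)) = (-33905 + 15)*(-24194 + 141) = -33890*(-24053) = 815156170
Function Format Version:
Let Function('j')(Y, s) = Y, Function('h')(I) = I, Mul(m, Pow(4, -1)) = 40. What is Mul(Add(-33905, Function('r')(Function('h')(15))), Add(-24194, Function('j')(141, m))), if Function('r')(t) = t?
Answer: 815156170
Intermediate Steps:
m = 160 (m = Mul(4, 40) = 160)
Mul(Add(-33905, Function('r')(Function('h')(15))), Add(-24194, Function('j')(141, m))) = Mul(Add(-33905, 15), Add(-24194, 141)) = Mul(-33890, -24053) = 815156170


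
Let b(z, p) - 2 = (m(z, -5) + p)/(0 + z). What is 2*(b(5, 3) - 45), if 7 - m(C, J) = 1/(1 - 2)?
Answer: -408/5 ≈ -81.600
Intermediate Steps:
m(C, J) = 8 (m(C, J) = 7 - 1/(1 - 2) = 7 - 1/(-1) = 7 - 1*(-1) = 7 + 1 = 8)
b(z, p) = 2 + (8 + p)/z (b(z, p) = 2 + (8 + p)/(0 + z) = 2 + (8 + p)/z)
2*(b(5, 3) - 45) = 2*((8 + 3 + 2*5)/5 - 45) = 2*((8 + 3 + 10)/5 - 45) = 2*((⅕)*21 - 45) = 2*(21/5 - 45) = 2*(-204/5) = -408/5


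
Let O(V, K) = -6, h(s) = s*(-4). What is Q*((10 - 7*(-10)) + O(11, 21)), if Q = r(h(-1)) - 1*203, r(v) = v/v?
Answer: -14948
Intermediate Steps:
h(s) = -4*s
r(v) = 1
Q = -202 (Q = 1 - 1*203 = 1 - 203 = -202)
Q*((10 - 7*(-10)) + O(11, 21)) = -202*((10 - 7*(-10)) - 6) = -202*((10 + 70) - 6) = -202*(80 - 6) = -202*74 = -14948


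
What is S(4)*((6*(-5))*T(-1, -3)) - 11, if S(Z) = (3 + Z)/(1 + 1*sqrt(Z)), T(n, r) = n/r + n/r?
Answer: -173/3 ≈ -57.667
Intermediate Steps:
T(n, r) = 2*n/r
S(Z) = (3 + Z)/(1 + sqrt(Z))
S(4)*((6*(-5))*T(-1, -3)) - 11 = ((3 + 4)/(1 + sqrt(4)))*((6*(-5))*(2*(-1)/(-3))) - 11 = (7/(1 + 2))*(-60*(-1)*(-1)/3) - 11 = (7/3)*(-30*2/3) - 11 = ((1/3)*7)*(-20) - 11 = (7/3)*(-20) - 11 = -140/3 - 11 = -173/3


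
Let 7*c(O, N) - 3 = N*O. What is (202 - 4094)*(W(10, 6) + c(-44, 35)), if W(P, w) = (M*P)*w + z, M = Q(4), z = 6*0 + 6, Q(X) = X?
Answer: -102860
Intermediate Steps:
z = 6 (z = 0 + 6 = 6)
c(O, N) = 3/7 + N*O/7 (c(O, N) = 3/7 + (N*O)/7 = 3/7 + N*O/7)
M = 4
W(P, w) = 6 + 4*P*w (W(P, w) = (4*P)*w + 6 = 4*P*w + 6 = 6 + 4*P*w)
(202 - 4094)*(W(10, 6) + c(-44, 35)) = (202 - 4094)*((6 + 4*10*6) + (3/7 + (⅐)*35*(-44))) = -3892*((6 + 240) + (3/7 - 220)) = -3892*(246 - 1537/7) = -3892*185/7 = -102860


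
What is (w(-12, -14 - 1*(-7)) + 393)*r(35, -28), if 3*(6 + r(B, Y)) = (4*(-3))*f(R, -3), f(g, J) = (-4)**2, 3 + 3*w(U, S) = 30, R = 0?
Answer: -28140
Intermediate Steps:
w(U, S) = 9 (w(U, S) = -1 + (1/3)*30 = -1 + 10 = 9)
f(g, J) = 16
r(B, Y) = -70 (r(B, Y) = -6 + ((4*(-3))*16)/3 = -6 + (-12*16)/3 = -6 + (1/3)*(-192) = -6 - 64 = -70)
(w(-12, -14 - 1*(-7)) + 393)*r(35, -28) = (9 + 393)*(-70) = 402*(-70) = -28140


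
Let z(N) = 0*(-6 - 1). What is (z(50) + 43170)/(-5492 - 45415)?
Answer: -14390/16969 ≈ -0.84802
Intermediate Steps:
z(N) = 0 (z(N) = 0*(-7) = 0)
(z(50) + 43170)/(-5492 - 45415) = (0 + 43170)/(-5492 - 45415) = 43170/(-50907) = 43170*(-1/50907) = -14390/16969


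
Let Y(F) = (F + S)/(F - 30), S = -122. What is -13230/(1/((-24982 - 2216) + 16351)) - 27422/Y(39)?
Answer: 11911229028/83 ≈ 1.4351e+8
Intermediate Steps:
Y(F) = (-122 + F)/(-30 + F) (Y(F) = (F - 122)/(F - 30) = (-122 + F)/(-30 + F))
-13230/(1/((-24982 - 2216) + 16351)) - 27422/Y(39) = -13230/(1/((-24982 - 2216) + 16351)) - 27422*(-30 + 39)/(-122 + 39) = -13230/(1/(-27198 + 16351)) - 27422/(-83/9) = -13230/(1/(-10847)) - 27422/((⅑)*(-83)) = -13230/(-1/10847) - 27422/(-83/9) = -13230*(-10847) - 27422*(-9/83) = 143505810 + 246798/83 = 11911229028/83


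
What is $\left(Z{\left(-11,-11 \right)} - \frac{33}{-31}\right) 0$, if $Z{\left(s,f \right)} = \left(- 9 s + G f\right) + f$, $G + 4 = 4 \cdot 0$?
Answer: $0$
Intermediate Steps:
$G = -4$ ($G = -4 + 4 \cdot 0 = -4 + 0 = -4$)
$Z{\left(s,f \right)} = - 9 s - 3 f$ ($Z{\left(s,f \right)} = \left(- 9 s - 4 f\right) + f = - 9 s - 3 f$)
$\left(Z{\left(-11,-11 \right)} - \frac{33}{-31}\right) 0 = \left(\left(\left(-9\right) \left(-11\right) - -33\right) - \frac{33}{-31}\right) 0 = \left(\left(99 + 33\right) - - \frac{33}{31}\right) 0 = \left(132 + \frac{33}{31}\right) 0 = \frac{4125}{31} \cdot 0 = 0$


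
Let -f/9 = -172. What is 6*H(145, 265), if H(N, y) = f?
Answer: 9288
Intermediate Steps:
f = 1548 (f = -9*(-172) = 1548)
H(N, y) = 1548
6*H(145, 265) = 6*1548 = 9288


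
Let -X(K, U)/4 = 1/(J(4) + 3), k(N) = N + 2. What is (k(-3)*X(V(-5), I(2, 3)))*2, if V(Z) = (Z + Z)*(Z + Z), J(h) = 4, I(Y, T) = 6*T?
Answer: 8/7 ≈ 1.1429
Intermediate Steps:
k(N) = 2 + N
V(Z) = 4*Z² (V(Z) = (2*Z)*(2*Z) = 4*Z²)
X(K, U) = -4/7 (X(K, U) = -4/(4 + 3) = -4/7)
(k(-3)*X(V(-5), I(2, 3)))*2 = ((2 - 3)*(-4/7))*2 = -1*(-4/7)*2 = (4/7)*2 = 8/7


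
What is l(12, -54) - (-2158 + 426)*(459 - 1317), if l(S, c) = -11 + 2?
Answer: -1486065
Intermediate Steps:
l(S, c) = -9
l(12, -54) - (-2158 + 426)*(459 - 1317) = -9 - (-2158 + 426)*(459 - 1317) = -9 - (-1732)*(-858) = -9 - 1*1486056 = -9 - 1486056 = -1486065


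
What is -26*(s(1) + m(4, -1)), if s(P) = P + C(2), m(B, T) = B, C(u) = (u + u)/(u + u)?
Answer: -156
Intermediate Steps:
C(u) = 1 (C(u) = (2*u)/((2*u)) = (2*u)*(1/(2*u)) = 1)
s(P) = 1 + P (s(P) = P + 1 = 1 + P)
-26*(s(1) + m(4, -1)) = -26*((1 + 1) + 4) = -26*(2 + 4) = -26*6 = -156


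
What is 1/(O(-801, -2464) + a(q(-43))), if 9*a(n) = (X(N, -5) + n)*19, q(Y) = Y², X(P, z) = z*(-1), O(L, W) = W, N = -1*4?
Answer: 1/1450 ≈ 0.00068966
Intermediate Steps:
N = -4
X(P, z) = -z
a(n) = 95/9 + 19*n/9 (a(n) = ((-1*(-5) + n)*19)/9 = ((5 + n)*19)/9 = (95 + 19*n)/9 = 95/9 + 19*n/9)
1/(O(-801, -2464) + a(q(-43))) = 1/(-2464 + (95/9 + (19/9)*(-43)²)) = 1/(-2464 + (95/9 + (19/9)*1849)) = 1/(-2464 + (95/9 + 35131/9)) = 1/(-2464 + 3914) = 1/1450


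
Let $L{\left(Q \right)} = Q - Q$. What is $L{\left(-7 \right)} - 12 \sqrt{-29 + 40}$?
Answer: $- 12 \sqrt{11} \approx -39.799$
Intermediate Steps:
$L{\left(Q \right)} = 0$
$L{\left(-7 \right)} - 12 \sqrt{-29 + 40} = 0 - 12 \sqrt{-29 + 40} = 0 - 12 \sqrt{11} = - 12 \sqrt{11}$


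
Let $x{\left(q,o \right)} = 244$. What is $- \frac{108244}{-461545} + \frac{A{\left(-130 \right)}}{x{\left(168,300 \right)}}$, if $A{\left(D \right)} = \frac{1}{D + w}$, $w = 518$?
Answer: $\frac{10248137513}{43695388240} \approx 0.23454$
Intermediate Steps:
$A{\left(D \right)} = \frac{1}{518 + D}$ ($A{\left(D \right)} = \frac{1}{D + 518} = \frac{1}{518 + D}$)
$- \frac{108244}{-461545} + \frac{A{\left(-130 \right)}}{x{\left(168,300 \right)}} = - \frac{108244}{-461545} + \frac{1}{\left(518 - 130\right) 244} = \left(-108244\right) \left(- \frac{1}{461545}\right) + \frac{1}{388} \cdot \frac{1}{244} = \frac{108244}{461545} + \frac{1}{388} \cdot \frac{1}{244} = \frac{108244}{461545} + \frac{1}{94672} = \frac{10248137513}{43695388240}$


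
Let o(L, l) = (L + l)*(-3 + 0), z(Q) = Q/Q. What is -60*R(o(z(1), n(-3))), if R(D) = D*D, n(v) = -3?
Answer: -2160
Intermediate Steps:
z(Q) = 1
o(L, l) = -3*L - 3*l (o(L, l) = (L + l)*(-3) = -3*L - 3*l)
R(D) = D²
-60*R(o(z(1), n(-3))) = -60*(-3*1 - 3*(-3))² = -60*(-3 + 9)² = -60*6² = -60*36 = -2160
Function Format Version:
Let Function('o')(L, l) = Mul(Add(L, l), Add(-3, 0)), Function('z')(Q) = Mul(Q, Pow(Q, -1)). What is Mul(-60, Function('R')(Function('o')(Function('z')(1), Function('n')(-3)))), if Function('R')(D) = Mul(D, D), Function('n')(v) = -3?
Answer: -2160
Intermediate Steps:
Function('z')(Q) = 1
Function('o')(L, l) = Add(Mul(-3, L), Mul(-3, l)) (Function('o')(L, l) = Mul(Add(L, l), -3) = Add(Mul(-3, L), Mul(-3, l)))
Function('R')(D) = Pow(D, 2)
Mul(-60, Function('R')(Function('o')(Function('z')(1), Function('n')(-3)))) = Mul(-60, Pow(Add(Mul(-3, 1), Mul(-3, -3)), 2)) = Mul(-60, Pow(Add(-3, 9), 2)) = Mul(-60, Pow(6, 2)) = Mul(-60, 36) = -2160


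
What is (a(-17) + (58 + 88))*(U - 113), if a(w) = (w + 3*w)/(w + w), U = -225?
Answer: -50024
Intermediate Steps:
a(w) = 2 (a(w) = (4*w)/((2*w)) = (4*w)*(1/(2*w)) = 2)
(a(-17) + (58 + 88))*(U - 113) = (2 + (58 + 88))*(-225 - 113) = (2 + 146)*(-338) = 148*(-338) = -50024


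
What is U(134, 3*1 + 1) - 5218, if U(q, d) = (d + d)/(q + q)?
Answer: -349604/67 ≈ -5218.0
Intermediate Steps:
U(q, d) = d/q (U(q, d) = (2*d)/((2*q)) = (2*d)*(1/(2*q)) = d/q)
U(134, 3*1 + 1) - 5218 = (3*1 + 1)/134 - 5218 = (3 + 1)*(1/134) - 5218 = 4*(1/134) - 5218 = 2/67 - 5218 = -349604/67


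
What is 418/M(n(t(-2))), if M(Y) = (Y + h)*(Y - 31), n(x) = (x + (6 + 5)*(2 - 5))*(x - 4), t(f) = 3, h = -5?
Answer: -418/25 ≈ -16.720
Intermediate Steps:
n(x) = (-33 + x)*(-4 + x) (n(x) = (x + 11*(-3))*(-4 + x) = (x - 33)*(-4 + x) = (-33 + x)*(-4 + x))
M(Y) = (-31 + Y)*(-5 + Y) (M(Y) = (Y - 5)*(Y - 31) = (-5 + Y)*(-31 + Y) = (-31 + Y)*(-5 + Y))
418/M(n(t(-2))) = 418/(155 + (132 + 3**2 - 37*3)**2 - 36*(132 + 3**2 - 37*3)) = 418/(155 + (132 + 9 - 111)**2 - 36*(132 + 9 - 111)) = 418/(155 + 30**2 - 36*30) = 418/(155 + 900 - 1080) = 418/(-25) = 418*(-1/25) = -418/25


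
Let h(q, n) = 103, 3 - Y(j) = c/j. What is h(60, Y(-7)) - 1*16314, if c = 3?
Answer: -16211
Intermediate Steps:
Y(j) = 3 - 3/j
h(60, Y(-7)) - 1*16314 = 103 - 1*16314 = 103 - 16314 = -16211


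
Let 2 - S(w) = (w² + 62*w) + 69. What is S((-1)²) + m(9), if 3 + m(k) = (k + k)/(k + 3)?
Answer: -263/2 ≈ -131.50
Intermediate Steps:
m(k) = -3 + 2*k/(3 + k) (m(k) = -3 + (k + k)/(k + 3) = -3 + (2*k)/(3 + k) = -3 + 2*k/(3 + k))
S(w) = -67 - w² - 62*w (S(w) = 2 - ((w² + 62*w) + 69) = 2 - (69 + w² + 62*w) = 2 + (-69 - w² - 62*w) = -67 - w² - 62*w)
S((-1)²) + m(9) = (-67 - ((-1)²)² - 62*(-1)²) + (-9 - 1*9)/(3 + 9) = (-67 - 1*1² - 62*1) + (-9 - 9)/12 = (-67 - 1*1 - 62) + (1/12)*(-18) = (-67 - 1 - 62) - 3/2 = -130 - 3/2 = -263/2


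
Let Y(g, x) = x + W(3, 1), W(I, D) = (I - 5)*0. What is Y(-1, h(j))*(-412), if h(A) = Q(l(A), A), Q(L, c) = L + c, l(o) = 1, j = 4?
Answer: -2060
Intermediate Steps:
W(I, D) = 0 (W(I, D) = (-5 + I)*0 = 0)
h(A) = 1 + A
Y(g, x) = x (Y(g, x) = x + 0 = x)
Y(-1, h(j))*(-412) = (1 + 4)*(-412) = 5*(-412) = -2060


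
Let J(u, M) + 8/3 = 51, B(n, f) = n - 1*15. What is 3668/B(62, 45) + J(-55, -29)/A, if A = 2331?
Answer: 25657139/328671 ≈ 78.063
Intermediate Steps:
B(n, f) = -15 + n (B(n, f) = n - 15 = -15 + n)
J(u, M) = 145/3 (J(u, M) = -8/3 + 51 = 145/3)
3668/B(62, 45) + J(-55, -29)/A = 3668/(-15 + 62) + (145/3)/2331 = 3668/47 + (145/3)*(1/2331) = 3668*(1/47) + 145/6993 = 3668/47 + 145/6993 = 25657139/328671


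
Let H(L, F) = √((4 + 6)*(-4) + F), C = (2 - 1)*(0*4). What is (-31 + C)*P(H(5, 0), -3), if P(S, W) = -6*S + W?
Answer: 93 + 372*I*√10 ≈ 93.0 + 1176.4*I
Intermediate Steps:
C = 0 (C = 1*0 = 0)
H(L, F) = √(-40 + F) (H(L, F) = √(10*(-4) + F) = √(-40 + F))
P(S, W) = W - 6*S
(-31 + C)*P(H(5, 0), -3) = (-31 + 0)*(-3 - 6*√(-40 + 0)) = -31*(-3 - 12*I*√10) = 93 + 372*I*√10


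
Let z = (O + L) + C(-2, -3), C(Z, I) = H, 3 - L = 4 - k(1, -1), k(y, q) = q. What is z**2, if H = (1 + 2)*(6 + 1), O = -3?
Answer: 256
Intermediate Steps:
L = -2 (L = 3 - (4 - 1*(-1)) = 3 - (4 + 1) = 3 - 1*5 = 3 - 5 = -2)
H = 21 (H = 3*7 = 21)
C(Z, I) = 21
z = 16 (z = (-3 - 2) + 21 = -5 + 21 = 16)
z**2 = 16**2 = 256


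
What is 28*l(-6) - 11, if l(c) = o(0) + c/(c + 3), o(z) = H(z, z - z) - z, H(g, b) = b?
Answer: 45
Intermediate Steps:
o(z) = -z (o(z) = (z - z) - z = 0 - z = -z)
l(c) = c/(3 + c) (l(c) = -1*0 + c/(c + 3) = 0 + c/(3 + c) = c/(3 + c))
28*l(-6) - 11 = 28*(-6/(3 - 6)) - 11 = 28*(-6/(-3)) - 11 = 28*(-6*(-⅓)) - 11 = 28*2 - 11 = 56 - 11 = 45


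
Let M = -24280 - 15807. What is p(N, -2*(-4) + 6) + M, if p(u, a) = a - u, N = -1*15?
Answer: -40058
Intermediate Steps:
N = -15
M = -40087
p(N, -2*(-4) + 6) + M = ((-2*(-4) + 6) - 1*(-15)) - 40087 = ((8 + 6) + 15) - 40087 = (14 + 15) - 40087 = 29 - 40087 = -40058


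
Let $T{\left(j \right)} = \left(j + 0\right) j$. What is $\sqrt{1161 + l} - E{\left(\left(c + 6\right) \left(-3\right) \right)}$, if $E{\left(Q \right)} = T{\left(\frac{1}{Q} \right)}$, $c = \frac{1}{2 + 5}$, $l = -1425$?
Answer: $- \frac{49}{16641} + 2 i \sqrt{66} \approx -0.0029445 + 16.248 i$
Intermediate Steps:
$c = \frac{1}{7} \approx 0.14286$
$T{\left(j \right)} = j^{2}$ ($T{\left(j \right)} = j j = j^{2}$)
$E{\left(Q \right)} = \frac{1}{Q^{2}}$ ($E{\left(Q \right)} = \left(\frac{1}{Q}\right)^{2} = \frac{1}{Q^{2}}$)
$\sqrt{1161 + l} - E{\left(\left(c + 6\right) \left(-3\right) \right)} = \sqrt{1161 - 1425} - \frac{1}{9 \left(\frac{1}{7} + 6\right)^{2}} = \sqrt{-264} - \frac{1}{\frac{16641}{49}} = 2 i \sqrt{66} - \frac{1}{\frac{16641}{49}} = 2 i \sqrt{66} - \frac{49}{16641} = - \frac{49}{16641} + 2 i \sqrt{66}$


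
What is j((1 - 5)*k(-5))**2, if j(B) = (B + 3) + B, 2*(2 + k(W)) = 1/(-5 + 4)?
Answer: 529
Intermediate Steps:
k(W) = -5/2 (k(W) = -2 + 1/(2*(-5 + 4)) = -2 + (1/2)/(-1) = -2 + (1/2)*(-1) = -2 - 1/2 = -5/2)
j(B) = 3 + 2*B (j(B) = (3 + B) + B = 3 + 2*B)
j((1 - 5)*k(-5))**2 = (3 + 2*((1 - 5)*(-5/2)))**2 = (3 + 2*(-4*(-5/2)))**2 = (3 + 2*10)**2 = (3 + 20)**2 = 23**2 = 529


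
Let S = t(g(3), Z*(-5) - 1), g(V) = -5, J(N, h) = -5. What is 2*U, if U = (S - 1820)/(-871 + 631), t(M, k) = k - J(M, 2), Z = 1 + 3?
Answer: 153/10 ≈ 15.300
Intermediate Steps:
Z = 4
t(M, k) = 5 + k (t(M, k) = k - 1*(-5) = k + 5 = 5 + k)
S = -16 (S = 5 + (4*(-5) - 1) = 5 + (-20 - 1) = 5 - 21 = -16)
U = 153/20 (U = (-16 - 1820)/(-871 + 631) = -1836/(-240) = -1836*(-1/240) = 153/20 ≈ 7.6500)
2*U = 2*(153/20) = 153/10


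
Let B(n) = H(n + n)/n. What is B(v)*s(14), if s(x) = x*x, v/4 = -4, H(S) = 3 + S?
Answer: 1421/4 ≈ 355.25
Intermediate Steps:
v = -16 (v = 4*(-4) = -16)
B(n) = (3 + 2*n)/n (B(n) = (3 + (n + n))/n = (3 + 2*n)/n)
s(x) = x²
B(v)*s(14) = (2 + 3/(-16))*14² = (2 + 3*(-1/16))*196 = (2 - 3/16)*196 = (29/16)*196 = 1421/4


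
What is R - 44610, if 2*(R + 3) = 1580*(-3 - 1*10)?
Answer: -54883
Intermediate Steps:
R = -10273 (R = -3 + (1580*(-3 - 1*10))/2 = -3 + (1580*(-3 - 10))/2 = -3 + (1580*(-13))/2 = -3 + (½)*(-20540) = -3 - 10270 = -10273)
R - 44610 = -10273 - 44610 = -54883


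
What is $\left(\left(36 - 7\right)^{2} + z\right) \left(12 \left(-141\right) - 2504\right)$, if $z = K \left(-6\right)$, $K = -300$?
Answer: $-11081636$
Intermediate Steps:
$z = 1800$ ($z = \left(-300\right) \left(-6\right) = 1800$)
$\left(\left(36 - 7\right)^{2} + z\right) \left(12 \left(-141\right) - 2504\right) = \left(\left(36 - 7\right)^{2} + 1800\right) \left(12 \left(-141\right) - 2504\right) = \left(29^{2} + 1800\right) \left(-1692 - 2504\right) = \left(841 + 1800\right) \left(-4196\right) = 2641 \left(-4196\right) = -11081636$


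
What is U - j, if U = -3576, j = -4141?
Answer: 565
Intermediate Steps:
U - j = -3576 - 1*(-4141) = -3576 + 4141 = 565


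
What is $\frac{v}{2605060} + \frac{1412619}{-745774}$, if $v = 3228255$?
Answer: $- \frac{127240860777}{194278601644} \approx -0.65494$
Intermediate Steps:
$\frac{v}{2605060} + \frac{1412619}{-745774} = \frac{3228255}{2605060} + \frac{1412619}{-745774} = 3228255 \cdot \frac{1}{2605060} + 1412619 \left(- \frac{1}{745774}\right) = \frac{645651}{521012} - \frac{1412619}{745774} = - \frac{127240860777}{194278601644}$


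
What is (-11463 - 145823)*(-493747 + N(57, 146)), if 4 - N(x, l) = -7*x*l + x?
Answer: 68505288156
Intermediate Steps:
N(x, l) = 4 - x + 7*l*x (N(x, l) = 4 - (-7*x*l + x) = 4 - (-7*l*x + x) = 4 - (x - 7*l*x) = 4 + (-x + 7*l*x) = 4 - x + 7*l*x)
(-11463 - 145823)*(-493747 + N(57, 146)) = (-11463 - 145823)*(-493747 + (4 - 1*57 + 7*146*57)) = -157286*(-493747 + (4 - 57 + 58254)) = -157286*(-493747 + 58201) = -157286*(-435546) = 68505288156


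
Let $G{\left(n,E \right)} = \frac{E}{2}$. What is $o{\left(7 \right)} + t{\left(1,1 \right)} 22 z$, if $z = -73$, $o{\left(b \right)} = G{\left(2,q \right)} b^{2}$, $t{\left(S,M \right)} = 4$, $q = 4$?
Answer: $-6326$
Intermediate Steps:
$G{\left(n,E \right)} = \frac{E}{2}$ ($G{\left(n,E \right)} = E \frac{1}{2} = \frac{E}{2}$)
$o{\left(b \right)} = 2 b^{2}$ ($o{\left(b \right)} = \frac{1}{2} \cdot 4 b^{2} = 2 b^{2}$)
$o{\left(7 \right)} + t{\left(1,1 \right)} 22 z = 2 \cdot 7^{2} + 4 \cdot 22 \left(-73\right) = 2 \cdot 49 + 88 \left(-73\right) = 98 - 6424 = -6326$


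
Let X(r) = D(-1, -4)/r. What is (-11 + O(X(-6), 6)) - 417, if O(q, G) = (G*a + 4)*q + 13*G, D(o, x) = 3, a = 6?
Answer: -370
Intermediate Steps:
X(r) = 3/r
O(q, G) = 13*G + q*(4 + 6*G) (O(q, G) = (G*6 + 4)*q + 13*G = (6*G + 4)*q + 13*G = (4 + 6*G)*q + 13*G = q*(4 + 6*G) + 13*G = 13*G + q*(4 + 6*G))
(-11 + O(X(-6), 6)) - 417 = (-11 + (4*(3/(-6)) + 13*6 + 6*6*(3/(-6)))) - 417 = (-11 + (4*(3*(-1/6)) + 78 + 6*6*(3*(-1/6)))) - 417 = (-11 + (4*(-1/2) + 78 + 6*6*(-1/2))) - 417 = (-11 + (-2 + 78 - 18)) - 417 = (-11 + 58) - 417 = 47 - 417 = -370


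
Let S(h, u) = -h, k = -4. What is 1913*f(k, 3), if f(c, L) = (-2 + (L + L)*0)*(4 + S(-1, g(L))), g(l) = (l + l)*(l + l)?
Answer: -19130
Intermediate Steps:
g(l) = 4*l² (g(l) = (2*l)*(2*l) = 4*l²)
f(c, L) = -10 (f(c, L) = (-2 + (L + L)*0)*(4 - 1*(-1)) = (-2 + (2*L)*0)*(4 + 1) = (-2 + 0)*5 = -2*5 = -10)
1913*f(k, 3) = 1913*(-10) = -19130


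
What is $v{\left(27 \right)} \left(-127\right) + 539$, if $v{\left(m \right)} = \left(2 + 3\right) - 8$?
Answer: $920$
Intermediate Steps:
$v{\left(m \right)} = -3$ ($v{\left(m \right)} = 5 - 8 = -3$)
$v{\left(27 \right)} \left(-127\right) + 539 = \left(-3\right) \left(-127\right) + 539 = 381 + 539 = 920$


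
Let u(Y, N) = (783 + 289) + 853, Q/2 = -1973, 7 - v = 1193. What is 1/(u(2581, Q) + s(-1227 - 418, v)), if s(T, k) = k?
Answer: 1/739 ≈ 0.0013532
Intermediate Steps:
v = -1186 (v = 7 - 1*1193 = 7 - 1193 = -1186)
Q = -3946 (Q = 2*(-1973) = -3946)
u(Y, N) = 1925 (u(Y, N) = 1072 + 853 = 1925)
1/(u(2581, Q) + s(-1227 - 418, v)) = 1/(1925 - 1186) = 1/739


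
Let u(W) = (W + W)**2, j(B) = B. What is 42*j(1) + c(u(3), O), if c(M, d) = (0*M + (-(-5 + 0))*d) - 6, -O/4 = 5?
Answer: -64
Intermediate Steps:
u(W) = 4*W**2 (u(W) = (2*W)**2 = 4*W**2)
O = -20 (O = -4*5 = -20)
c(M, d) = -6 + 5*d (c(M, d) = (0 + (-1*(-5))*d) - 6 = (0 + 5*d) - 6 = 5*d - 6 = -6 + 5*d)
42*j(1) + c(u(3), O) = 42*1 + (-6 + 5*(-20)) = 42 + (-6 - 100) = 42 - 106 = -64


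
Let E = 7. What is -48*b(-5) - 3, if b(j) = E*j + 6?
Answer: 1389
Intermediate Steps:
b(j) = 6 + 7*j (b(j) = 7*j + 6 = 6 + 7*j)
-48*b(-5) - 3 = -48*(6 + 7*(-5)) - 3 = -48*(6 - 35) - 3 = -48*(-29) - 3 = 1392 - 3 = 1389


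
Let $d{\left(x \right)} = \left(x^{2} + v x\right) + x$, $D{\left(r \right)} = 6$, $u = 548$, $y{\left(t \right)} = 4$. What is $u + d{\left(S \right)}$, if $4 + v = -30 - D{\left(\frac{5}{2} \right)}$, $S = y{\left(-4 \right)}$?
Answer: $408$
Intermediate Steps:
$S = 4$
$v = -40$ ($v = -4 - 36 = -40$)
$d{\left(x \right)} = x^{2} - 39 x$ ($d{\left(x \right)} = \left(x^{2} - 40 x\right) + x = x^{2} - 39 x$)
$u + d{\left(S \right)} = 548 + 4 \left(-39 + 4\right) = 548 + 4 \left(-35\right) = 548 - 140 = 408$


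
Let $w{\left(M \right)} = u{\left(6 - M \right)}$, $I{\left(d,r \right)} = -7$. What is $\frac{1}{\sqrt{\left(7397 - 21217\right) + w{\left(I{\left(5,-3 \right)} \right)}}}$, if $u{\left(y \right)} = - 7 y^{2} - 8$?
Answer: $- \frac{i \sqrt{15011}}{15011} \approx - 0.008162 i$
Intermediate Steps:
$u{\left(y \right)} = -8 - 7 y^{2}$ ($u{\left(y \right)} = - 7 y^{2} - 8 = -8 - 7 y^{2}$)
$w{\left(M \right)} = -8 - 7 \left(6 - M\right)^{2}$
$\frac{1}{\sqrt{\left(7397 - 21217\right) + w{\left(I{\left(5,-3 \right)} \right)}}} = \frac{1}{\sqrt{\left(7397 - 21217\right) - \left(8 + 7 \left(-6 - 7\right)^{2}\right)}} = \frac{1}{\sqrt{-13820 - \left(8 + 7 \left(-13\right)^{2}\right)}} = \frac{1}{\sqrt{-13820 - 1191}} = \frac{1}{\sqrt{-15011}} = \frac{1}{i \sqrt{15011}} = - \frac{i \sqrt{15011}}{15011}$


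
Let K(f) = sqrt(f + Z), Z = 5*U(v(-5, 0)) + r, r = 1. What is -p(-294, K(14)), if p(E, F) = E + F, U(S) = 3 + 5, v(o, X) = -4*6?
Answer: 294 - sqrt(55) ≈ 286.58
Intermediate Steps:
v(o, X) = -24
U(S) = 8
Z = 41 (Z = 5*8 + 1 = 40 + 1 = 41)
K(f) = sqrt(41 + f) (K(f) = sqrt(f + 41) = sqrt(41 + f))
-p(-294, K(14)) = -(-294 + sqrt(41 + 14)) = -(-294 + sqrt(55)) = 294 - sqrt(55)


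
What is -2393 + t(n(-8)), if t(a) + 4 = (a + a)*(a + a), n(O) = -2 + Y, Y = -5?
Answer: -2201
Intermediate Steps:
n(O) = -7 (n(O) = -2 - 5 = -7)
t(a) = -4 + 4*a**2 (t(a) = -4 + (a + a)*(a + a) = -4 + (2*a)*(2*a) = -4 + 4*a**2)
-2393 + t(n(-8)) = -2393 + (-4 + 4*(-7)**2) = -2393 + (-4 + 4*49) = -2393 + (-4 + 196) = -2393 + 192 = -2201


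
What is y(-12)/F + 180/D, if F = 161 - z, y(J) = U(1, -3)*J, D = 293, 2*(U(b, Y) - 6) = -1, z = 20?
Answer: 2014/13771 ≈ 0.14625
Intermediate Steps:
U(b, Y) = 11/2 (U(b, Y) = 6 + (½)*(-1) = 6 - ½ = 11/2)
y(J) = 11*J/2
F = 141 (F = 161 - 1*20 = 161 - 20 = 141)
y(-12)/F + 180/D = ((11/2)*(-12))/141 + 180/293 = -66*1/141 + 180*(1/293) = -22/47 + 180/293 = 2014/13771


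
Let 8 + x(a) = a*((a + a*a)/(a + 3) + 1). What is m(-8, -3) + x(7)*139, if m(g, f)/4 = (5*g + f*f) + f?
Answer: 25869/5 ≈ 5173.8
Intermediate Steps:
m(g, f) = 4*f + 4*f**2 + 20*g (m(g, f) = 4*((5*g + f*f) + f) = 4*((5*g + f**2) + f) = 4*((f**2 + 5*g) + f) = 4*(f + f**2 + 5*g) = 4*f + 4*f**2 + 20*g)
x(a) = -8 + a*(1 + (a + a**2)/(3 + a)) (x(a) = -8 + a*((a + a*a)/(a + 3) + 1) = -8 + a*((a + a**2)/(3 + a) + 1) = -8 + a*(1 + (a + a**2)/(3 + a)))
m(-8, -3) + x(7)*139 = (4*(-3) + 4*(-3)**2 + 20*(-8)) + ((-24 + 7**3 - 5*7 + 2*7**2)/(3 + 7))*139 = (-12 + 4*9 - 160) + ((-24 + 343 - 35 + 2*49)/10)*139 = (-12 + 36 - 160) + ((-24 + 343 - 35 + 98)/10)*139 = -136 + ((1/10)*382)*139 = -136 + (191/5)*139 = -136 + 26549/5 = 25869/5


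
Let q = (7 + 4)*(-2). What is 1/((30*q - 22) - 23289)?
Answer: -1/23971 ≈ -4.1717e-5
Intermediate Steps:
q = -22 (q = 11*(-2) = -22)
1/((30*q - 22) - 23289) = 1/((30*(-22) - 22) - 23289) = 1/((-660 - 22) - 23289) = 1/(-682 - 23289) = 1/(-23971) = -1/23971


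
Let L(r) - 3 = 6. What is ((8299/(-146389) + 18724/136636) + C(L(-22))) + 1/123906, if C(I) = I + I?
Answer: 11202444926865367/619592182350006 ≈ 18.080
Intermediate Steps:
L(r) = 9 (L(r) = 3 + 6 = 9)
C(I) = 2*I
((8299/(-146389) + 18724/136636) + C(L(-22))) + 1/123906 = ((8299/(-146389) + 18724/136636) + 2*9) + 1/123906 = ((8299*(-1/146389) + 18724*(1/136636)) + 18) + 1/123906 = ((-8299/146389 + 4681/34159) + 18) + 1/123906 = (401761368/5000501851 + 18) + 1/123906 = 90410794686/5000501851 + 1/123906 = 11202444926865367/619592182350006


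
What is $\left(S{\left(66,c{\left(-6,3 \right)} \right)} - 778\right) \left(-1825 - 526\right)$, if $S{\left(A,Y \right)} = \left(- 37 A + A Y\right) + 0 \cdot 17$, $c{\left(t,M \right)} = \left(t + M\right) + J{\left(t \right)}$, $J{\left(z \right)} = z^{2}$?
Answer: $2449742$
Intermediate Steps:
$c{\left(t,M \right)} = M + t + t^{2}$ ($c{\left(t,M \right)} = \left(t + M\right) + t^{2} = \left(M + t\right) + t^{2} = M + t + t^{2}$)
$S{\left(A,Y \right)} = - 37 A + A Y$ ($S{\left(A,Y \right)} = \left(- 37 A + A Y\right) + 0 = - 37 A + A Y$)
$\left(S{\left(66,c{\left(-6,3 \right)} \right)} - 778\right) \left(-1825 - 526\right) = \left(66 \left(-37 + \left(3 - 6 + \left(-6\right)^{2}\right)\right) - 778\right) \left(-1825 - 526\right) = \left(66 \left(-37 + \left(3 - 6 + 36\right)\right) - 778\right) \left(-2351\right) = \left(66 \left(-37 + 33\right) - 778\right) \left(-2351\right) = \left(66 \left(-4\right) - 778\right) \left(-2351\right) = \left(-264 - 778\right) \left(-2351\right) = \left(-1042\right) \left(-2351\right) = 2449742$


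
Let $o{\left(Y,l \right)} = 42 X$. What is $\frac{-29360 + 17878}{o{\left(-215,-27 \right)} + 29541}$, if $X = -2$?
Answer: $- \frac{11482}{29457} \approx -0.38979$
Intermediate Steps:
$o{\left(Y,l \right)} = -84$ ($o{\left(Y,l \right)} = 42 \left(-2\right) = -84$)
$\frac{-29360 + 17878}{o{\left(-215,-27 \right)} + 29541} = \frac{-29360 + 17878}{-84 + 29541} = - \frac{11482}{29457}$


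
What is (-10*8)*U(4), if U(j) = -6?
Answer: 480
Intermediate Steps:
(-10*8)*U(4) = -10*8*(-6) = -80*(-6) = 480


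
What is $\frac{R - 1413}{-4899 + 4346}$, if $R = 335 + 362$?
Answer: $\frac{716}{553} \approx 1.2948$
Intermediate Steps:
$R = 697$
$\frac{R - 1413}{-4899 + 4346} = \frac{697 - 1413}{-4899 + 4346} = - \frac{716}{-553} = \left(-716\right) \left(- \frac{1}{553}\right) = \frac{716}{553}$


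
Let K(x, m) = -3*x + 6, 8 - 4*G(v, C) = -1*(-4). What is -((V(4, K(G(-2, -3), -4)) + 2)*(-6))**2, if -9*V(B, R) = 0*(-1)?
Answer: -144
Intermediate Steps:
G(v, C) = 1 (G(v, C) = 2 - (-1)*(-4)/4 = 2 - 1/4*4 = 2 - 1 = 1)
K(x, m) = 6 - 3*x
V(B, R) = 0 (V(B, R) = -0*(-1) = -1/9*0 = 0)
-((V(4, K(G(-2, -3), -4)) + 2)*(-6))**2 = -((0 + 2)*(-6))**2 = -(2*(-6))**2 = -1*(-12)**2 = -1*144 = -144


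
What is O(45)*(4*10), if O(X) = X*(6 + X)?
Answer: 91800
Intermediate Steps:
O(45)*(4*10) = (45*(6 + 45))*(4*10) = (45*51)*40 = 2295*40 = 91800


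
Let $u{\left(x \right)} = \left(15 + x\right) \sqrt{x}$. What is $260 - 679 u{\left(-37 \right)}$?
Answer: $260 + 14938 i \sqrt{37} \approx 260.0 + 90864.0 i$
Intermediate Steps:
$u{\left(x \right)} = \sqrt{x} \left(15 + x\right)$
$260 - 679 u{\left(-37 \right)} = 260 - 679 \sqrt{-37} \left(15 - 37\right) = 260 - 679 i \sqrt{37} \left(-22\right) = 260 - 679 \left(- 22 i \sqrt{37}\right) = 260 + 14938 i \sqrt{37}$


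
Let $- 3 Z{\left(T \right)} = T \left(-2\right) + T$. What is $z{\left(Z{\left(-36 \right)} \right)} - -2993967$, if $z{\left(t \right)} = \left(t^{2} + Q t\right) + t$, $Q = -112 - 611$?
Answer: $3002775$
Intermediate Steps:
$Q = -723$
$Z{\left(T \right)} = \frac{T}{3}$ ($Z{\left(T \right)} = - \frac{T \left(-2\right) + T}{3} = - \frac{- 2 T + T}{3} = - \frac{\left(-1\right) T}{3} = \frac{T}{3}$)
$z{\left(t \right)} = t^{2} - 722 t$ ($z{\left(t \right)} = \left(t^{2} - 723 t\right) + t = t^{2} - 722 t$)
$z{\left(Z{\left(-36 \right)} \right)} - -2993967 = \frac{1}{3} \left(-36\right) \left(-722 + \frac{1}{3} \left(-36\right)\right) - -2993967 = - 12 \left(-722 - 12\right) + 2993967 = \left(-12\right) \left(-734\right) + 2993967 = 8808 + 2993967 = 3002775$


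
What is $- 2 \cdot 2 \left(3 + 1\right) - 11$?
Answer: $-27$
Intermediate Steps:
$- 2 \cdot 2 \left(3 + 1\right) - 11 = - 2 \cdot 2 \cdot 4 - 11 = \left(-2\right) 8 - 11 = -16 - 11 = -27$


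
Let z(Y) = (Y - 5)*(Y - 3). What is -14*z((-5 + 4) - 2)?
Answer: -672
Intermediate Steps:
z(Y) = (-5 + Y)*(-3 + Y)
-14*z((-5 + 4) - 2) = -14*(15 + ((-5 + 4) - 2)² - 8*((-5 + 4) - 2)) = -14*(15 + (-1 - 2)² - 8*(-1 - 2)) = -14*(15 + (-3)² - 8*(-3)) = -14*(15 + 9 + 24) = -14*48 = -672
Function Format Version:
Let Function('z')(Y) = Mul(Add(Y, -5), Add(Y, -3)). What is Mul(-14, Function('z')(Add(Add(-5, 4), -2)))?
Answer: -672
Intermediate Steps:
Function('z')(Y) = Mul(Add(-5, Y), Add(-3, Y))
Mul(-14, Function('z')(Add(Add(-5, 4), -2))) = Mul(-14, Add(15, Pow(Add(Add(-5, 4), -2), 2), Mul(-8, Add(Add(-5, 4), -2)))) = Mul(-14, Add(15, Pow(Add(-1, -2), 2), Mul(-8, Add(-1, -2)))) = Mul(-14, Add(15, Pow(-3, 2), Mul(-8, -3))) = Mul(-14, Add(15, 9, 24)) = Mul(-14, 48) = -672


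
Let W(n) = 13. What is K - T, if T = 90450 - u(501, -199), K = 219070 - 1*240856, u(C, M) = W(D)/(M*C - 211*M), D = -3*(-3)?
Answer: -6477139573/57710 ≈ -1.1224e+5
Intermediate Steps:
D = 9
u(C, M) = 13/(-211*M + C*M) (u(C, M) = 13/(M*C - 211*M) = 13/(C*M - 211*M) = 13/(-211*M + C*M))
K = -21786 (K = 219070 - 240856 = -21786)
T = 5219869513/57710 (T = 90450 - 13/((-199)*(-211 + 501)) = 90450 - 13*(-1)/(199*290) = 90450 - 1*(-13/57710) = 90450 + 13/57710 = 5219869513/57710 ≈ 90450.)
K - T = -21786 - 1*5219869513/57710 = -21786 - 5219869513/57710 = -6477139573/57710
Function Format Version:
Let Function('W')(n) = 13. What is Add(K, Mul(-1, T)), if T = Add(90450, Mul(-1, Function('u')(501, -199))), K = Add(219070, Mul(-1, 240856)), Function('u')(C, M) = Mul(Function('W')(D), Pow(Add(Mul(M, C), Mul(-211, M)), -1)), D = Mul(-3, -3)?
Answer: Rational(-6477139573, 57710) ≈ -1.1224e+5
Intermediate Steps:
D = 9
Function('u')(C, M) = Mul(13, Pow(Add(Mul(-211, M), Mul(C, M)), -1)) (Function('u')(C, M) = Mul(13, Pow(Add(Mul(M, C), Mul(-211, M)), -1)) = Mul(13, Pow(Add(Mul(C, M), Mul(-211, M)), -1)) = Mul(13, Pow(Add(Mul(-211, M), Mul(C, M)), -1)))
K = -21786 (K = Add(219070, -240856) = -21786)
T = Rational(5219869513, 57710) (T = Add(90450, Mul(-1, Mul(13, Pow(-199, -1), Pow(Add(-211, 501), -1)))) = Add(90450, Mul(-1, Mul(13, Rational(-1, 199), Pow(290, -1)))) = Add(90450, Mul(-1, Mul(13, Rational(-1, 199), Rational(1, 290)))) = Add(90450, Mul(-1, Rational(-13, 57710))) = Add(90450, Rational(13, 57710)) = Rational(5219869513, 57710) ≈ 90450.)
Add(K, Mul(-1, T)) = Add(-21786, Mul(-1, Rational(5219869513, 57710))) = Add(-21786, Rational(-5219869513, 57710)) = Rational(-6477139573, 57710)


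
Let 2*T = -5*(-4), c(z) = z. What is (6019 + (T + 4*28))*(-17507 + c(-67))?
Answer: -107921934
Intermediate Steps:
T = 10 (T = (-5*(-4))/2 = (½)*20 = 10)
(6019 + (T + 4*28))*(-17507 + c(-67)) = (6019 + (10 + 4*28))*(-17507 - 67) = (6019 + (10 + 112))*(-17574) = (6019 + 122)*(-17574) = 6141*(-17574) = -107921934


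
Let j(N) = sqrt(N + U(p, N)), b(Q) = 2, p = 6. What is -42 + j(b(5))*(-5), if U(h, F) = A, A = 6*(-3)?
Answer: -42 - 20*I ≈ -42.0 - 20.0*I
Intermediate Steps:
A = -18
U(h, F) = -18
j(N) = sqrt(-18 + N) (j(N) = sqrt(N - 18) = sqrt(-18 + N))
-42 + j(b(5))*(-5) = -42 + sqrt(-18 + 2)*(-5) = -42 + sqrt(-16)*(-5) = -42 + (4*I)*(-5) = -42 - 20*I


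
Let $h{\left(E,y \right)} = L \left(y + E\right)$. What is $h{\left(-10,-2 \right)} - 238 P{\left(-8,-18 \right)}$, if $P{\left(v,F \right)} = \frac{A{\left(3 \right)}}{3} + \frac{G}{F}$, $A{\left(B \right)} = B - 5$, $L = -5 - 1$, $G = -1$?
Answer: $\frac{1957}{9} \approx 217.44$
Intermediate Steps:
$L = -6$
$A{\left(B \right)} = -5 + B$
$P{\left(v,F \right)} = - \frac{2}{3} - \frac{1}{F}$ ($P{\left(v,F \right)} = \frac{-5 + 3}{3} - \frac{1}{F} = \left(-2\right) \frac{1}{3} - \frac{1}{F} = - \frac{2}{3} - \frac{1}{F}$)
$h{\left(E,y \right)} = - 6 E - 6 y$ ($h{\left(E,y \right)} = - 6 \left(y + E\right) = - 6 \left(E + y\right) = - 6 E - 6 y$)
$h{\left(-10,-2 \right)} - 238 P{\left(-8,-18 \right)} = \left(\left(-6\right) \left(-10\right) - -12\right) - 238 \left(- \frac{2}{3} - \frac{1}{-18}\right) = \left(60 + 12\right) - 238 \left(- \frac{2}{3} - - \frac{1}{18}\right) = 72 - 238 \left(- \frac{2}{3} + \frac{1}{18}\right) = 72 - - \frac{1309}{9} = 72 + \frac{1309}{9} = \frac{1957}{9}$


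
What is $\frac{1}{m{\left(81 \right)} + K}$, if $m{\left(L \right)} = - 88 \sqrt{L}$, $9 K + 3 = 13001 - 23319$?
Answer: $- \frac{9}{17449} \approx -0.00051579$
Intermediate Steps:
$K = - \frac{10321}{9}$ ($K = - \frac{1}{3} + \frac{13001 - 23319}{9} = - \frac{1}{3} + \frac{1}{9} \left(-10318\right) = - \frac{1}{3} - \frac{10318}{9} = - \frac{10321}{9} \approx -1146.8$)
$\frac{1}{m{\left(81 \right)} + K} = \frac{1}{- 88 \sqrt{81} - \frac{10321}{9}} = \frac{1}{\left(-88\right) 9 - \frac{10321}{9}} = \frac{1}{-792 - \frac{10321}{9}} = \frac{1}{- \frac{17449}{9}} = - \frac{9}{17449}$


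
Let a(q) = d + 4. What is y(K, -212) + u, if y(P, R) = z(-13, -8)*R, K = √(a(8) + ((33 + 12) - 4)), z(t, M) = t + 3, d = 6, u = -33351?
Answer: -31231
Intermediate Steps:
a(q) = 10 (a(q) = 6 + 4 = 10)
z(t, M) = 3 + t
K = √51 (K = √(10 + ((33 + 12) - 4)) = √(10 + (45 - 4)) = √(10 + 41) = √51 ≈ 7.1414)
y(P, R) = -10*R (y(P, R) = (3 - 13)*R = -10*R)
y(K, -212) + u = -10*(-212) - 33351 = 2120 - 33351 = -31231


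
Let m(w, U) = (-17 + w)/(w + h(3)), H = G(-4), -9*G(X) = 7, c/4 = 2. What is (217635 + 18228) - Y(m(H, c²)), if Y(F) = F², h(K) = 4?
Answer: 198335183/841 ≈ 2.3583e+5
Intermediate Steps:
c = 8 (c = 4*2 = 8)
G(X) = -7/9 (G(X) = -⅑*7 = -7/9)
H = -7/9 ≈ -0.77778
m(w, U) = (-17 + w)/(4 + w) (m(w, U) = (-17 + w)/(w + 4) = (-17 + w)/(4 + w))
(217635 + 18228) - Y(m(H, c²)) = (217635 + 18228) - ((-17 - 7/9)/(4 - 7/9))² = 235863 - (-160/9/(29/9))² = 235863 - ((9/29)*(-160/9))² = 235863 - (-160/29)² = 235863 - 1*25600/841 = 235863 - 25600/841 = 198335183/841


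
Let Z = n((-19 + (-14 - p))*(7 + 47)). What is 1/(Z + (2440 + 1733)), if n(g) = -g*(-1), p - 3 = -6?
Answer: 1/2553 ≈ 0.00039170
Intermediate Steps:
p = -3 (p = 3 - 6 = -3)
n(g) = g
Z = -1620 (Z = (-19 + (-14 - 1*(-3)))*(7 + 47) = (-19 + (-14 + 3))*54 = (-19 - 11)*54 = -30*54 = -1620)
1/(Z + (2440 + 1733)) = 1/(-1620 + (2440 + 1733)) = 1/(-1620 + 4173) = 1/2553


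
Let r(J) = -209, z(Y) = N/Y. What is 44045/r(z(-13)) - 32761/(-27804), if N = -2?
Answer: -1217780131/5811036 ≈ -209.56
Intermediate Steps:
z(Y) = -2/Y
44045/r(z(-13)) - 32761/(-27804) = 44045/(-209) - 32761/(-27804) = 44045*(-1/209) - 32761*(-1/27804) = -44045/209 + 32761/27804 = -1217780131/5811036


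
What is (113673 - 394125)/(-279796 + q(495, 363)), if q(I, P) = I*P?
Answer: 280452/100111 ≈ 2.8014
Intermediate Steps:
(113673 - 394125)/(-279796 + q(495, 363)) = (113673 - 394125)/(-279796 + 495*363) = -280452/(-279796 + 179685) = -280452/(-100111) = -280452*(-1/100111) = 280452/100111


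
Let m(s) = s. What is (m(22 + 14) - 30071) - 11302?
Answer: -41337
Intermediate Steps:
(m(22 + 14) - 30071) - 11302 = ((22 + 14) - 30071) - 11302 = (36 - 30071) - 11302 = -30035 - 11302 = -41337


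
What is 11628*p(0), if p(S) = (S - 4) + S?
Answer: -46512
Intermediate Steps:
p(S) = -4 + 2*S (p(S) = (-4 + S) + S = -4 + 2*S)
11628*p(0) = 11628*(-4 + 2*0) = 11628*(-4 + 0) = 11628*(-4) = -46512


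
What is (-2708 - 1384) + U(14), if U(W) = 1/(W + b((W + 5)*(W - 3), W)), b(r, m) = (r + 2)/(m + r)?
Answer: -13638413/3333 ≈ -4091.9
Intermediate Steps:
b(r, m) = (2 + r)/(m + r)
U(W) = 1/(W + (2 + (-3 + W)*(5 + W))/(W + (-3 + W)*(5 + W))) (U(W) = 1/(W + (2 + (W + 5)*(W - 3))/(W + (W + 5)*(W - 3))) = 1/(W + (2 + (5 + W)*(-3 + W))/(W + (5 + W)*(-3 + W))) = 1/(W + (2 + (-3 + W)*(5 + W))/(W + (-3 + W)*(5 + W))))
(-2708 - 1384) + U(14) = (-2708 - 1384) + (-15 + 14**2 + 3*14)/(-13 + 14**3 - 13*14 + 4*14**2) = -4092 + (-15 + 196 + 42)/(-13 + 2744 - 182 + 4*196) = -4092 + 223/(-13 + 2744 - 182 + 784) = -4092 + 223/3333 = -13638413/3333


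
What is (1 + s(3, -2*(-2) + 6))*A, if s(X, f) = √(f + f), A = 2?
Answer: 2 + 4*√5 ≈ 10.944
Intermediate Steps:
s(X, f) = √2*√f (s(X, f) = √(2*f) = √2*√f)
(1 + s(3, -2*(-2) + 6))*A = (1 + √2*√(-2*(-2) + 6))*2 = (1 + √2*√(4 + 6))*2 = (1 + √2*√10)*2 = (1 + 2*√5)*2 = 2 + 4*√5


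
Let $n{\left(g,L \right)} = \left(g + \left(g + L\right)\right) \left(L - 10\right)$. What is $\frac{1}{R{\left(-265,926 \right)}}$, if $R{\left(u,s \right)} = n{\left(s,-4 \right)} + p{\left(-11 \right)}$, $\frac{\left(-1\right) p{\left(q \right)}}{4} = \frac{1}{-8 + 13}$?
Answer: $- \frac{5}{129364} \approx -3.8651 \cdot 10^{-5}$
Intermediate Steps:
$p{\left(q \right)} = - \frac{4}{5}$ ($p{\left(q \right)} = - \frac{4}{-8 + 13} = - \frac{4}{5}$)
$n{\left(g,L \right)} = \left(-10 + L\right) \left(L + 2 g\right)$ ($n{\left(g,L \right)} = \left(g + \left(L + g\right)\right) \left(-10 + L\right) = \left(L + 2 g\right) \left(-10 + L\right) = \left(-10 + L\right) \left(L + 2 g\right)$)
$R{\left(u,s \right)} = \frac{276}{5} - 28 s$ ($R{\left(u,s \right)} = \left(\left(-4\right)^{2} - 20 s - -40 + 2 \left(-4\right) s\right) - \frac{4}{5} = \left(16 - 20 s + 40 - 8 s\right) - \frac{4}{5} = \left(56 - 28 s\right) - \frac{4}{5} = \frac{276}{5} - 28 s$)
$\frac{1}{R{\left(-265,926 \right)}} = \frac{1}{\frac{276}{5} - 25928} = \frac{1}{- \frac{129364}{5}} = - \frac{5}{129364}$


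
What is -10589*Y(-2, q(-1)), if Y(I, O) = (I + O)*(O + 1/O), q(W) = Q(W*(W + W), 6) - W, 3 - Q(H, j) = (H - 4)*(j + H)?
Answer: -38215701/10 ≈ -3.8216e+6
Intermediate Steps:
Q(H, j) = 3 - (-4 + H)*(H + j) (Q(H, j) = 3 - (H - 4)*(j + H) = 3 - (-4 + H)*(H + j))
q(W) = 27 - W - 4*W² - 4*W⁴ (q(W) = (3 - (W*(W + W))² + 4*(W*(W + W)) + 4*6 - 1*W*(W + W)*6) - W = (3 - (W*(2*W))² + 4*(W*(2*W)) + 24 - 1*W*(2*W)*6) - W = (3 - (2*W²)² + 4*(2*W²) + 24 - 1*2*W²*6) - W = (3 - 4*W⁴ + 8*W² + 24 - 12*W²) - W = (27 - 4*W² - 4*W⁴) - W = 27 - W - 4*W² - 4*W⁴)
-10589*Y(-2, q(-1)) = -10589*(1 + (27 - 1*(-1) - 4*(-1)² - 4*(-1)⁴)² - 2*(27 - 1*(-1) - 4*(-1)² - 4*(-1)⁴) - 2/(27 - 1*(-1) - 4*(-1)² - 4*(-1)⁴)) = -10589*(1 + (27 + 1 - 4*1 - 4*1)² - 2*(27 + 1 - 4*1 - 4*1) - 2/(27 + 1 - 4*1 - 4*1)) = -10589*(1 + (27 + 1 - 4 - 4)² - 2*(27 + 1 - 4 - 4) - 2/(27 + 1 - 4 - 4)) = -10589*(1 + 20² - 2*20 - 2/20) = -10589*(1 + 400 - 40 - 2*1/20) = -10589*(1 + 400 - 40 - ⅒) = -10589*3609/10 = -38215701/10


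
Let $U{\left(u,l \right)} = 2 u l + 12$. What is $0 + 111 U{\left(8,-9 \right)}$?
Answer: $-14652$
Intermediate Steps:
$U{\left(u,l \right)} = 12 + 2 l u$ ($U{\left(u,l \right)} = 2 l u + 12 = 12 + 2 l u$)
$0 + 111 U{\left(8,-9 \right)} = 0 + 111 \left(12 + 2 \left(-9\right) 8\right) = 0 + 111 \left(12 - 144\right) = 0 + 111 \left(-132\right) = 0 - 14652 = -14652$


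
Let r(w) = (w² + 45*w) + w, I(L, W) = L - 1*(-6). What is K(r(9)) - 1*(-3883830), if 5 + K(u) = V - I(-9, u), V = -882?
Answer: 3882946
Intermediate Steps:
I(L, W) = 6 + L (I(L, W) = L + 6 = 6 + L)
r(w) = w² + 46*w
K(u) = -884 (K(u) = -5 + (-882 - (6 - 9)) = -5 + (-882 - 1*(-3)) = -5 + (-882 + 3) = -5 - 879 = -884)
K(r(9)) - 1*(-3883830) = -884 - 1*(-3883830) = -884 + 3883830 = 3882946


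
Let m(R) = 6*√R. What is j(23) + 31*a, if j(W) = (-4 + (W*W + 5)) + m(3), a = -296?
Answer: -8646 + 6*√3 ≈ -8635.6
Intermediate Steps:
j(W) = 1 + W² + 6*√3 (j(W) = (-4 + (W*W + 5)) + 6*√3 = (-4 + (W² + 5)) + 6*√3 = (-4 + (5 + W²)) + 6*√3 = (1 + W²) + 6*√3 = 1 + W² + 6*√3)
j(23) + 31*a = (1 + 23² + 6*√3) + 31*(-296) = (1 + 529 + 6*√3) - 9176 = (530 + 6*√3) - 9176 = -8646 + 6*√3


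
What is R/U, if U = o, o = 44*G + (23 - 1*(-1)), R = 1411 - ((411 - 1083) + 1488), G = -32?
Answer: -595/1384 ≈ -0.42991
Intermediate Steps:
R = 595 (R = 1411 - (-672 + 1488) = 1411 - 1*816 = 1411 - 816 = 595)
o = -1384 (o = 44*(-32) + (23 - 1*(-1)) = -1408 + (23 + 1) = -1408 + 24 = -1384)
U = -1384
R/U = 595/(-1384) = 595*(-1/1384) = -595/1384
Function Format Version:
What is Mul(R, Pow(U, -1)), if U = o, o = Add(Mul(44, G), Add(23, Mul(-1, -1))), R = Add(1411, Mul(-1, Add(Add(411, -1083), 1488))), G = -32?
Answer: Rational(-595, 1384) ≈ -0.42991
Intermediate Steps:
R = 595 (R = Add(1411, Mul(-1, Add(-672, 1488))) = Add(1411, Mul(-1, 816)) = Add(1411, -816) = 595)
o = -1384 (o = Add(Mul(44, -32), Add(23, Mul(-1, -1))) = Add(-1408, Add(23, 1)) = Add(-1408, 24) = -1384)
U = -1384
Mul(R, Pow(U, -1)) = Mul(595, Pow(-1384, -1)) = Mul(595, Rational(-1, 1384)) = Rational(-595, 1384)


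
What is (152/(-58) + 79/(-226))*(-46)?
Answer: 447741/3277 ≈ 136.63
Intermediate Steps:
(152/(-58) + 79/(-226))*(-46) = (152*(-1/58) + 79*(-1/226))*(-46) = (-76/29 - 79/226)*(-46) = -19467/6554*(-46) = 447741/3277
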